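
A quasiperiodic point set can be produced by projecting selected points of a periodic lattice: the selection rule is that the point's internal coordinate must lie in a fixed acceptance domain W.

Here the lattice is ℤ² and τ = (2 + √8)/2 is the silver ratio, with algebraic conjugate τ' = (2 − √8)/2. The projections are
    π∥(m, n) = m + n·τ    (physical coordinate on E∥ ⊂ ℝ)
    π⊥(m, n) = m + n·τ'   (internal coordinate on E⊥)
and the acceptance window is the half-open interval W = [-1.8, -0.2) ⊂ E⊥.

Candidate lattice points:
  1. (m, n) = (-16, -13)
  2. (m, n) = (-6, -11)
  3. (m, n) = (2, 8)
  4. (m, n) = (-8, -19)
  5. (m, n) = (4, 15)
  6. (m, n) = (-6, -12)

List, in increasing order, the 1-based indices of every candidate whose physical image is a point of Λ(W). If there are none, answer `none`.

Numerically τ ≈ 2.41421 and τ' = −1/τ ≈ -0.41421.
[1] lift (-16,-13): star map gives -10.61522; window check -1.8 ≤ -10.61522 < -0.2 is false → out
[2] lift (-6,-11): star map gives -1.44365; window check -1.8 ≤ -1.44365 < -0.2 is true → IN Λ
[3] lift (2,8): star map gives -1.31371; window check -1.8 ≤ -1.31371 < -0.2 is true → IN Λ
[4] lift (-8,-19): star map gives -0.12994; window check -1.8 ≤ -0.12994 < -0.2 is false → out
[5] lift (4,15): star map gives -2.21320; window check -1.8 ≤ -2.21320 < -0.2 is false → out
[6] lift (-6,-12): star map gives -1.02944; window check -1.8 ≤ -1.02944 < -0.2 is true → IN Λ

2, 3, 6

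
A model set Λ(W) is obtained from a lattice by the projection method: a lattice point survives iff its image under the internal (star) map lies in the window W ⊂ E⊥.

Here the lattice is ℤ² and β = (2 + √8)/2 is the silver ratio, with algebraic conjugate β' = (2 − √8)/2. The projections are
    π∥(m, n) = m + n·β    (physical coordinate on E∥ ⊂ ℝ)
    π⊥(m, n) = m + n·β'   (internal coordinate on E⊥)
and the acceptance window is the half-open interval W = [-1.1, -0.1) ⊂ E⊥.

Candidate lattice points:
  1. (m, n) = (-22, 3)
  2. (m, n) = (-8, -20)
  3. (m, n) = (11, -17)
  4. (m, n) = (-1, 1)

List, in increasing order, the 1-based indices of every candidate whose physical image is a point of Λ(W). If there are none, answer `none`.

Numerically β ≈ 2.4142 and β' = −1/β ≈ -0.4142.
candidate 1: (m,n)=(-22,3) → π∥ = -22+3·β ≈ -14.7574, π⊥ = -22+3·β' ≈ -23.2426 ∉ [-1.1, -0.1) ⇒ out
candidate 2: (m,n)=(-8,-20) → π∥ = -8-20·β ≈ -56.2843, π⊥ = -8-20·β' ≈ 0.2843 ∉ [-1.1, -0.1) ⇒ out
candidate 3: (m,n)=(11,-17) → π∥ = 11-17·β ≈ -30.0416, π⊥ = 11-17·β' ≈ 18.0416 ∉ [-1.1, -0.1) ⇒ out
candidate 4: (m,n)=(-1,1) → π∥ = -1+1·β ≈ 1.4142, π⊥ = -1+1·β' ≈ -1.4142 ∉ [-1.1, -0.1) ⇒ out

none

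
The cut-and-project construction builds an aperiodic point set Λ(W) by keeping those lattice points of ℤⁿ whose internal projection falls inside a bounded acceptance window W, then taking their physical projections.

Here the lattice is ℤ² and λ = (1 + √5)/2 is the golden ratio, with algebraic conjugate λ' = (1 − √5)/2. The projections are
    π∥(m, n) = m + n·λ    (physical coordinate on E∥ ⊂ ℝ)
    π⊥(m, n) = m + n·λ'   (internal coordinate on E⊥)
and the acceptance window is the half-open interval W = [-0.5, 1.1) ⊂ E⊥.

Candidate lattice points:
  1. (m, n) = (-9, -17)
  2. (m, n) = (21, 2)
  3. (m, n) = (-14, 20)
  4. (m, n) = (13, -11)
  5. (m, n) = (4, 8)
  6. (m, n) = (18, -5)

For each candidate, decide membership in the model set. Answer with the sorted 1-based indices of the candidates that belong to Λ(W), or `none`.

none

λ' = (1−√5)/2 ≈ -0.61803.
#1 (-9,-17): internal coord -9 + (-17)·λ' = +1.50658; +1.50658 ∉ [-0.5, 1.1) → out
#2 (21,2): internal coord 21 + (2)·λ' = +19.76393; +19.76393 ∉ [-0.5, 1.1) → out
#3 (-14,20): internal coord -14 + (20)·λ' = -26.36068; -26.36068 ∉ [-0.5, 1.1) → out
#4 (13,-11): internal coord 13 + (-11)·λ' = +19.79837; +19.79837 ∉ [-0.5, 1.1) → out
#5 (4,8): internal coord 4 + (8)·λ' = -0.94427; -0.94427 ∉ [-0.5, 1.1) → out
#6 (18,-5): internal coord 18 + (-5)·λ' = +21.09017; +21.09017 ∉ [-0.5, 1.1) → out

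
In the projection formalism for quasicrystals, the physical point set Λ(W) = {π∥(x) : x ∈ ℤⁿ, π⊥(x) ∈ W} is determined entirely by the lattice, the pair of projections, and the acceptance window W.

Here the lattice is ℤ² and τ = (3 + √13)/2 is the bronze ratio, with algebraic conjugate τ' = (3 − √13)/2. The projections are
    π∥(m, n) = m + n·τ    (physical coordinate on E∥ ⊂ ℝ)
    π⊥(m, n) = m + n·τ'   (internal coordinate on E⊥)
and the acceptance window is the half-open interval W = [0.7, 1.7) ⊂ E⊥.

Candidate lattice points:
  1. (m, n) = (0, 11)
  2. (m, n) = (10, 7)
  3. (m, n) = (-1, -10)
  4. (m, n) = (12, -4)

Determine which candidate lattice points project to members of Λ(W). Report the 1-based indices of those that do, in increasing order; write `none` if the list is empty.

Numerically τ ≈ 3.302776 and τ' = −1/τ ≈ -0.302776.
candidate 1: (m,n)=(0,11) → π∥ = 0+11·τ ≈ 36.330532, π⊥ = 0+11·τ' ≈ -3.330532 ∉ [0.7, 1.7) ⇒ out
candidate 2: (m,n)=(10,7) → π∥ = 10+7·τ ≈ 33.119429, π⊥ = 10+7·τ' ≈ 7.880571 ∉ [0.7, 1.7) ⇒ out
candidate 3: (m,n)=(-1,-10) → π∥ = -1-10·τ ≈ -34.027756, π⊥ = -1-10·τ' ≈ 2.027756 ∉ [0.7, 1.7) ⇒ out
candidate 4: (m,n)=(12,-4) → π∥ = 12-4·τ ≈ -1.211103, π⊥ = 12-4·τ' ≈ 13.211103 ∉ [0.7, 1.7) ⇒ out

none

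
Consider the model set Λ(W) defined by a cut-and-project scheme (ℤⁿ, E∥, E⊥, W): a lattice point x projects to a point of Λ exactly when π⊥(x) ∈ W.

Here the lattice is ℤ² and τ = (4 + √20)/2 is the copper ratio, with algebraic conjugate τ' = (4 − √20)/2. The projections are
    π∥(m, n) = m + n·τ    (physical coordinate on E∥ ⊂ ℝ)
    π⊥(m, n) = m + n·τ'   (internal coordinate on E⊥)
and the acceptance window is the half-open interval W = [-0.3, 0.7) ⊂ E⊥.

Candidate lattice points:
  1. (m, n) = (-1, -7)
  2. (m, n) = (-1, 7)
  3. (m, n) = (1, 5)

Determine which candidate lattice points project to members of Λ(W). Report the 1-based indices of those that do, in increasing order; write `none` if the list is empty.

Numerically τ ≈ 4.2361 and τ' = −1/τ ≈ -0.2361.
#1 (-1,-7): internal coord -1 + (-7)·τ' = +0.6525; +0.6525 ∈ [-0.3, 0.7) → IN Λ
#2 (-1,7): internal coord -1 + (7)·τ' = -2.6525; -2.6525 ∉ [-0.3, 0.7) → out
#3 (1,5): internal coord 1 + (5)·τ' = -0.1803; -0.1803 ∈ [-0.3, 0.7) → IN Λ

1, 3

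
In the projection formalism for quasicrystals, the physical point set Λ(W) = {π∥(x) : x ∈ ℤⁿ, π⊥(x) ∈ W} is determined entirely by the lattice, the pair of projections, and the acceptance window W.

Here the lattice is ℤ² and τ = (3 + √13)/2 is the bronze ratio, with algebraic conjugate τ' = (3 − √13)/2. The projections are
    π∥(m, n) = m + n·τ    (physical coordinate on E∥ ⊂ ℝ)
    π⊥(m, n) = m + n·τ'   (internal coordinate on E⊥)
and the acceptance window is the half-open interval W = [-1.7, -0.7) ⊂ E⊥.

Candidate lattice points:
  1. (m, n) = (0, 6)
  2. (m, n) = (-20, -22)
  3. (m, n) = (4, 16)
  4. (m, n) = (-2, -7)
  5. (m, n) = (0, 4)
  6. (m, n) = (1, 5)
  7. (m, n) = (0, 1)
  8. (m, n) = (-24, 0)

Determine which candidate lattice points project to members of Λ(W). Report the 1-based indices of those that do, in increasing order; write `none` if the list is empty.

3, 5

Numerically τ ≈ 3.302776 and τ' = −1/τ ≈ -0.302776.
candidate 1: (m,n)=(0,6) → π∥ = 0+6·τ ≈ 19.816654, π⊥ = 0+6·τ' ≈ -1.816654 ∉ [-1.7, -0.7) ⇒ out
candidate 2: (m,n)=(-20,-22) → π∥ = -20-22·τ ≈ -92.661064, π⊥ = -20-22·τ' ≈ -13.338936 ∉ [-1.7, -0.7) ⇒ out
candidate 3: (m,n)=(4,16) → π∥ = 4+16·τ ≈ 56.844410, π⊥ = 4+16·τ' ≈ -0.844410 ∈ [-1.7, -0.7) ⇒ IN Λ
candidate 4: (m,n)=(-2,-7) → π∥ = -2-7·τ ≈ -25.119429, π⊥ = -2-7·τ' ≈ 0.119429 ∉ [-1.7, -0.7) ⇒ out
candidate 5: (m,n)=(0,4) → π∥ = 0+4·τ ≈ 13.211103, π⊥ = 0+4·τ' ≈ -1.211103 ∈ [-1.7, -0.7) ⇒ IN Λ
candidate 6: (m,n)=(1,5) → π∥ = 1+5·τ ≈ 17.513878, π⊥ = 1+5·τ' ≈ -0.513878 ∉ [-1.7, -0.7) ⇒ out
candidate 7: (m,n)=(0,1) → π∥ = 0+1·τ ≈ 3.302776, π⊥ = 0+1·τ' ≈ -0.302776 ∉ [-1.7, -0.7) ⇒ out
candidate 8: (m,n)=(-24,0) → π∥ = -24+0·τ ≈ -24.000000, π⊥ = -24+0·τ' ≈ -24.000000 ∉ [-1.7, -0.7) ⇒ out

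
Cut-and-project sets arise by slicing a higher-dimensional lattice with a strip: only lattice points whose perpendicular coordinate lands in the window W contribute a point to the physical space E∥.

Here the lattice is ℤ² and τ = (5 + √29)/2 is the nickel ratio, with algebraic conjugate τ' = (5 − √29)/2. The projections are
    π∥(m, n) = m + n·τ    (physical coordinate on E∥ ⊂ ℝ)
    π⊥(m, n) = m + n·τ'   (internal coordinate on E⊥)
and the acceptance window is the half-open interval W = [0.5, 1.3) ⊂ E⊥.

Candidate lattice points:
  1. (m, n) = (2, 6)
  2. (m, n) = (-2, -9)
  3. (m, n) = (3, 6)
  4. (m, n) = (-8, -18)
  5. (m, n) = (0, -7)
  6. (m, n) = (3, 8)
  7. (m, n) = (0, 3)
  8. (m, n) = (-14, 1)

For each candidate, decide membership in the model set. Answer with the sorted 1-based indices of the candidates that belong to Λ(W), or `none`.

τ' = (5−√29)/2 ≈ -0.19258.
#1 (2,6): internal coord 2 + (6)·τ' = +0.84451; +0.84451 ∈ [0.5, 1.3) → IN Λ
#2 (-2,-9): internal coord -2 + (-9)·τ' = -0.26676; -0.26676 ∉ [0.5, 1.3) → out
#3 (3,6): internal coord 3 + (6)·τ' = +1.84451; +1.84451 ∉ [0.5, 1.3) → out
#4 (-8,-18): internal coord -8 + (-18)·τ' = -4.53352; -4.53352 ∉ [0.5, 1.3) → out
#5 (0,-7): internal coord 0 + (-7)·τ' = +1.34808; +1.34808 ∉ [0.5, 1.3) → out
#6 (3,8): internal coord 3 + (8)·τ' = +1.45934; +1.45934 ∉ [0.5, 1.3) → out
#7 (0,3): internal coord 0 + (3)·τ' = -0.57775; -0.57775 ∉ [0.5, 1.3) → out
#8 (-14,1): internal coord -14 + (1)·τ' = -14.19258; -14.19258 ∉ [0.5, 1.3) → out

1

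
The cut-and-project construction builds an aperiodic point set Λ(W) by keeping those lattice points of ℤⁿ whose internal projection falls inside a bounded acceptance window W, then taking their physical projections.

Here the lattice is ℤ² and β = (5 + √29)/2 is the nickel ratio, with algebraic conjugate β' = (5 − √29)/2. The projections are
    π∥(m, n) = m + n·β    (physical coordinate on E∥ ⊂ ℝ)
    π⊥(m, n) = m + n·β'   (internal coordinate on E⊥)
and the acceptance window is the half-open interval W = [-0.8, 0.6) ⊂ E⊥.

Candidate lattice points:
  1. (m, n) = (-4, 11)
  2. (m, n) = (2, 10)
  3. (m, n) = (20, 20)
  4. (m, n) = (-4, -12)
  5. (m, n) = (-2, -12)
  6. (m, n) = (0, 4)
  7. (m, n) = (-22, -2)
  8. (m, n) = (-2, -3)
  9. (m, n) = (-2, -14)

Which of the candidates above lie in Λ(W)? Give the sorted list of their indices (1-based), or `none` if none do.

Numerically β ≈ 5.1926 and β' = −1/β ≈ -0.1926.
candidate 1: (m,n)=(-4,11) → π∥ = -4+11·β ≈ 53.1184, π⊥ = -4+11·β' ≈ -6.1184 ∉ [-0.8, 0.6) ⇒ out
candidate 2: (m,n)=(2,10) → π∥ = 2+10·β ≈ 53.9258, π⊥ = 2+10·β' ≈ 0.0742 ∈ [-0.8, 0.6) ⇒ IN Λ
candidate 3: (m,n)=(20,20) → π∥ = 20+20·β ≈ 123.8516, π⊥ = 20+20·β' ≈ 16.1484 ∉ [-0.8, 0.6) ⇒ out
candidate 4: (m,n)=(-4,-12) → π∥ = -4-12·β ≈ -66.3110, π⊥ = -4-12·β' ≈ -1.6890 ∉ [-0.8, 0.6) ⇒ out
candidate 5: (m,n)=(-2,-12) → π∥ = -2-12·β ≈ -64.3110, π⊥ = -2-12·β' ≈ 0.3110 ∈ [-0.8, 0.6) ⇒ IN Λ
candidate 6: (m,n)=(0,4) → π∥ = 0+4·β ≈ 20.7703, π⊥ = 0+4·β' ≈ -0.7703 ∈ [-0.8, 0.6) ⇒ IN Λ
candidate 7: (m,n)=(-22,-2) → π∥ = -22-2·β ≈ -32.3852, π⊥ = -22-2·β' ≈ -21.6148 ∉ [-0.8, 0.6) ⇒ out
candidate 8: (m,n)=(-2,-3) → π∥ = -2-3·β ≈ -17.5777, π⊥ = -2-3·β' ≈ -1.4223 ∉ [-0.8, 0.6) ⇒ out
candidate 9: (m,n)=(-2,-14) → π∥ = -2-14·β ≈ -74.6962, π⊥ = -2-14·β' ≈ 0.6962 ∉ [-0.8, 0.6) ⇒ out

2, 5, 6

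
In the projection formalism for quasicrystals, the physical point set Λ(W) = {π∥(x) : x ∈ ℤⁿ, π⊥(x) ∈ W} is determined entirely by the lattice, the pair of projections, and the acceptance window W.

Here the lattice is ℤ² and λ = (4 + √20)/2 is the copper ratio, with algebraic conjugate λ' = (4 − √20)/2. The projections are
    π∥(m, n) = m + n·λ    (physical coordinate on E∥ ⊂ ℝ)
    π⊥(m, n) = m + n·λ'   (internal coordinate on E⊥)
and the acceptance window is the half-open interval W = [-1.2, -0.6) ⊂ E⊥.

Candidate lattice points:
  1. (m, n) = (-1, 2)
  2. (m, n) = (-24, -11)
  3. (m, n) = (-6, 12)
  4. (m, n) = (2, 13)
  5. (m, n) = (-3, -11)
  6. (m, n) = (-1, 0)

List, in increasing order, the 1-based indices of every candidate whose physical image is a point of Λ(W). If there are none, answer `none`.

λ' = (4−√20)/2 ≈ -0.2361.
candidate 1: (m,n)=(-1,2) → π∥ = -1+2·λ ≈ 7.4721, π⊥ = -1+2·λ' ≈ -1.4721 ∉ [-1.2, -0.6) ⇒ out
candidate 2: (m,n)=(-24,-11) → π∥ = -24-11·λ ≈ -70.5967, π⊥ = -24-11·λ' ≈ -21.4033 ∉ [-1.2, -0.6) ⇒ out
candidate 3: (m,n)=(-6,12) → π∥ = -6+12·λ ≈ 44.8328, π⊥ = -6+12·λ' ≈ -8.8328 ∉ [-1.2, -0.6) ⇒ out
candidate 4: (m,n)=(2,13) → π∥ = 2+13·λ ≈ 57.0689, π⊥ = 2+13·λ' ≈ -1.0689 ∈ [-1.2, -0.6) ⇒ IN Λ
candidate 5: (m,n)=(-3,-11) → π∥ = -3-11·λ ≈ -49.5967, π⊥ = -3-11·λ' ≈ -0.4033 ∉ [-1.2, -0.6) ⇒ out
candidate 6: (m,n)=(-1,0) → π∥ = -1+0·λ ≈ -1.0000, π⊥ = -1+0·λ' ≈ -1.0000 ∈ [-1.2, -0.6) ⇒ IN Λ

4, 6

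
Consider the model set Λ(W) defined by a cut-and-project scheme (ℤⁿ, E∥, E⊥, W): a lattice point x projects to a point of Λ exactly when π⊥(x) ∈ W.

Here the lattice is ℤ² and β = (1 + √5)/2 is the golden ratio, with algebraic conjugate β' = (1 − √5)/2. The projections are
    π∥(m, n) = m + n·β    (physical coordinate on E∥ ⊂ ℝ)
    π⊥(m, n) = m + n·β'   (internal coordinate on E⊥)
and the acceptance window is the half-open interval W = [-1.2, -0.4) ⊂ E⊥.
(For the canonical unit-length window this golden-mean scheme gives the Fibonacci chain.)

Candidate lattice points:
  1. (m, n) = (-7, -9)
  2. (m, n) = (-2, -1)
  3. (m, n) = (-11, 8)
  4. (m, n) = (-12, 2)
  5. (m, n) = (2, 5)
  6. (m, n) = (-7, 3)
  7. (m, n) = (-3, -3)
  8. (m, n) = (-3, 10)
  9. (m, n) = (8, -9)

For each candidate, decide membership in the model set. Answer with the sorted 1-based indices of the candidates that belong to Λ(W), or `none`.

β' = (1−√5)/2 ≈ -0.618034.
#1 (-7,-9): internal coord -7 + (-9)·β' = -1.437694; -1.437694 ∉ [-1.2, -0.4) → out
#2 (-2,-1): internal coord -2 + (-1)·β' = -1.381966; -1.381966 ∉ [-1.2, -0.4) → out
#3 (-11,8): internal coord -11 + (8)·β' = -15.944272; -15.944272 ∉ [-1.2, -0.4) → out
#4 (-12,2): internal coord -12 + (2)·β' = -13.236068; -13.236068 ∉ [-1.2, -0.4) → out
#5 (2,5): internal coord 2 + (5)·β' = -1.090170; -1.090170 ∈ [-1.2, -0.4) → IN Λ
#6 (-7,3): internal coord -7 + (3)·β' = -8.854102; -8.854102 ∉ [-1.2, -0.4) → out
#7 (-3,-3): internal coord -3 + (-3)·β' = -1.145898; -1.145898 ∈ [-1.2, -0.4) → IN Λ
#8 (-3,10): internal coord -3 + (10)·β' = -9.180340; -9.180340 ∉ [-1.2, -0.4) → out
#9 (8,-9): internal coord 8 + (-9)·β' = +13.562306; +13.562306 ∉ [-1.2, -0.4) → out

5, 7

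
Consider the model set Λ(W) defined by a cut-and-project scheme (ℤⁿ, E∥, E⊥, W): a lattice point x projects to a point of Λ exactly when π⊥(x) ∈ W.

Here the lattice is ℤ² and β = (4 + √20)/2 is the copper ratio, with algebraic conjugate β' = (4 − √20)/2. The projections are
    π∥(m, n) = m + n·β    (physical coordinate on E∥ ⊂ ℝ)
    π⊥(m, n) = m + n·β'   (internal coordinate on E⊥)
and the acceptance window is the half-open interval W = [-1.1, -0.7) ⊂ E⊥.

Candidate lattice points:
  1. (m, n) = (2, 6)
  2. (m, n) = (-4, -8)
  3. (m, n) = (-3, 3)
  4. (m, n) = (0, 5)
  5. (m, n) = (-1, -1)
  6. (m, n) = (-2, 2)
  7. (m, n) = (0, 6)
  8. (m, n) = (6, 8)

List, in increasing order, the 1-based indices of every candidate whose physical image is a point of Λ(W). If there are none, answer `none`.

β' = (4−√20)/2 ≈ -0.236068.
#1 (2,6): internal coord 2 + (6)·β' = +0.583592; +0.583592 ∉ [-1.1, -0.7) → out
#2 (-4,-8): internal coord -4 + (-8)·β' = -2.111456; -2.111456 ∉ [-1.1, -0.7) → out
#3 (-3,3): internal coord -3 + (3)·β' = -3.708204; -3.708204 ∉ [-1.1, -0.7) → out
#4 (0,5): internal coord 0 + (5)·β' = -1.180340; -1.180340 ∉ [-1.1, -0.7) → out
#5 (-1,-1): internal coord -1 + (-1)·β' = -0.763932; -0.763932 ∈ [-1.1, -0.7) → IN Λ
#6 (-2,2): internal coord -2 + (2)·β' = -2.472136; -2.472136 ∉ [-1.1, -0.7) → out
#7 (0,6): internal coord 0 + (6)·β' = -1.416408; -1.416408 ∉ [-1.1, -0.7) → out
#8 (6,8): internal coord 6 + (8)·β' = +4.111456; +4.111456 ∉ [-1.1, -0.7) → out

5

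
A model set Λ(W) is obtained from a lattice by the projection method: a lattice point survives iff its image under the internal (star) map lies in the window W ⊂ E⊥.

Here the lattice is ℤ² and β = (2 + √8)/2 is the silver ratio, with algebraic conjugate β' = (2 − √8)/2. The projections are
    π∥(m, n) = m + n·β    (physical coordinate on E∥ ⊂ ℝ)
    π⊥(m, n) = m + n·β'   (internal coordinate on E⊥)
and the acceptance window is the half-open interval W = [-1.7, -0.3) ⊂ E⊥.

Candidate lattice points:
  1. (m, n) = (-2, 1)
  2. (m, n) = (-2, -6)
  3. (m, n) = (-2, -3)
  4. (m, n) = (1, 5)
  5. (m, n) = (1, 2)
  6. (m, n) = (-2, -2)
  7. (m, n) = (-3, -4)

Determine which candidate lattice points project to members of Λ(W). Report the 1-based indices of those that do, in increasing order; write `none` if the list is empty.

3, 4, 6, 7

Numerically β ≈ 2.41421 and β' = −1/β ≈ -0.41421.
[1] lift (-2,1): star map gives -2.41421; window check -1.7 ≤ -2.41421 < -0.3 is false → out
[2] lift (-2,-6): star map gives 0.48528; window check -1.7 ≤ 0.48528 < -0.3 is false → out
[3] lift (-2,-3): star map gives -0.75736; window check -1.7 ≤ -0.75736 < -0.3 is true → IN Λ
[4] lift (1,5): star map gives -1.07107; window check -1.7 ≤ -1.07107 < -0.3 is true → IN Λ
[5] lift (1,2): star map gives 0.17157; window check -1.7 ≤ 0.17157 < -0.3 is false → out
[6] lift (-2,-2): star map gives -1.17157; window check -1.7 ≤ -1.17157 < -0.3 is true → IN Λ
[7] lift (-3,-4): star map gives -1.34315; window check -1.7 ≤ -1.34315 < -0.3 is true → IN Λ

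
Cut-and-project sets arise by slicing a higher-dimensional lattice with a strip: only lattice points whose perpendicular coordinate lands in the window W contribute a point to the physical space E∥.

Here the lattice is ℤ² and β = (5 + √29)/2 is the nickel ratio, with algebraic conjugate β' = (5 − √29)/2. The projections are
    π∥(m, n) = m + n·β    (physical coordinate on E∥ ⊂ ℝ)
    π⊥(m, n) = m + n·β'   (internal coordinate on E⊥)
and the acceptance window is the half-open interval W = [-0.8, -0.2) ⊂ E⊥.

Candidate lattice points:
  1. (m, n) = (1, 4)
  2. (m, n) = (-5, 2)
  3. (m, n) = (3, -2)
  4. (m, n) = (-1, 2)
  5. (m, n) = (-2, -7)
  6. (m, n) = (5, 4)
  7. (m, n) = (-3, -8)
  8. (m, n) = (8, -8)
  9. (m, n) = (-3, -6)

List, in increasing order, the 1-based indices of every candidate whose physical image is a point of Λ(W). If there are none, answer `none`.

5

Compute β' = (5−√29)/2 = -0.19258, so π⊥(m,n) = m -0.19258·n.
#1 (1,4): internal coord 1 + (4)·β' = +0.22967; +0.22967 ∉ [-0.8, -0.2) → out
#2 (-5,2): internal coord -5 + (2)·β' = -5.38516; -5.38516 ∉ [-0.8, -0.2) → out
#3 (3,-2): internal coord 3 + (-2)·β' = +3.38516; +3.38516 ∉ [-0.8, -0.2) → out
#4 (-1,2): internal coord -1 + (2)·β' = -1.38516; -1.38516 ∉ [-0.8, -0.2) → out
#5 (-2,-7): internal coord -2 + (-7)·β' = -0.65192; -0.65192 ∈ [-0.8, -0.2) → IN Λ
#6 (5,4): internal coord 5 + (4)·β' = +4.22967; +4.22967 ∉ [-0.8, -0.2) → out
#7 (-3,-8): internal coord -3 + (-8)·β' = -1.45934; -1.45934 ∉ [-0.8, -0.2) → out
#8 (8,-8): internal coord 8 + (-8)·β' = +9.54066; +9.54066 ∉ [-0.8, -0.2) → out
#9 (-3,-6): internal coord -3 + (-6)·β' = -1.84451; -1.84451 ∉ [-0.8, -0.2) → out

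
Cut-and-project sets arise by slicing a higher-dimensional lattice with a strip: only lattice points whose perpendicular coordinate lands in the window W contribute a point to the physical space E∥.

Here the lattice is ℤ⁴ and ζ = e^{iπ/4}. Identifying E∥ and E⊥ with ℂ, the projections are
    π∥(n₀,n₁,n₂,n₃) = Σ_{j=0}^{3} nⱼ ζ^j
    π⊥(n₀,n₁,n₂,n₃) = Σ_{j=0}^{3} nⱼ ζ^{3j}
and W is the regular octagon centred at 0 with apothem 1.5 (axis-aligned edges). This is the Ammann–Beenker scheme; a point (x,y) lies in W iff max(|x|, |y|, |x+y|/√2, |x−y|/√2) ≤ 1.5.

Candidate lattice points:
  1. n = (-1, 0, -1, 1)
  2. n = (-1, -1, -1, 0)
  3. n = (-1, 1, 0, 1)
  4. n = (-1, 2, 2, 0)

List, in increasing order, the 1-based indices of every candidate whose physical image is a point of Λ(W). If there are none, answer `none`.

With ζ = e^{iπ/4} the internal vectors are ζ^0,ζ^3,ζ^6,ζ^9.
candidate 1: n = (-1, 0, -1, 1) → π⊥ ≈ (-0.292893, +1.707107); max(|x|,|y|,|x±y|/√2) = 1.707107 > 1.5 ⇒ ∉ W
candidate 2: n = (-1, -1, -1, 0) → π⊥ ≈ (-0.292893, +0.292893); max(|x|,|y|,|x±y|/√2) = 0.414214 ≤ 1.5 ⇒ ∈ W
candidate 3: n = (-1, 1, 0, 1) → π⊥ ≈ (-1.000000, +1.414214); max(|x|,|y|,|x±y|/√2) = 1.707107 > 1.5 ⇒ ∉ W
candidate 4: n = (-1, 2, 2, 0) → π⊥ ≈ (-2.414214, -0.585786); max(|x|,|y|,|x±y|/√2) = 2.414214 > 1.5 ⇒ ∉ W

2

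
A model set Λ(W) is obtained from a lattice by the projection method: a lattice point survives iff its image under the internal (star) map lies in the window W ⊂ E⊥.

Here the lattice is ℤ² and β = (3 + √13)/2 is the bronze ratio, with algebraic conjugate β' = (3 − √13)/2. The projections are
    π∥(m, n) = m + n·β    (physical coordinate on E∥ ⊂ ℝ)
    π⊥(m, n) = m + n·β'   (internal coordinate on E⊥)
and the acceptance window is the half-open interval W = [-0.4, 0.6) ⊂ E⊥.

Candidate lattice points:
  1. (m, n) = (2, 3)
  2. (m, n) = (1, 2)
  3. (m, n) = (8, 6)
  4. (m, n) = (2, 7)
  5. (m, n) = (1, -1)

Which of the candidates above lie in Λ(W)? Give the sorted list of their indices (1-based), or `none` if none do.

Numerically β ≈ 3.302776 and β' = −1/β ≈ -0.302776.
[1] lift (2,3): star map gives 1.091673; window check -0.4 ≤ 1.091673 < 0.6 is false → out
[2] lift (1,2): star map gives 0.394449; window check -0.4 ≤ 0.394449 < 0.6 is true → IN Λ
[3] lift (8,6): star map gives 6.183346; window check -0.4 ≤ 6.183346 < 0.6 is false → out
[4] lift (2,7): star map gives -0.119429; window check -0.4 ≤ -0.119429 < 0.6 is true → IN Λ
[5] lift (1,-1): star map gives 1.302776; window check -0.4 ≤ 1.302776 < 0.6 is false → out

2, 4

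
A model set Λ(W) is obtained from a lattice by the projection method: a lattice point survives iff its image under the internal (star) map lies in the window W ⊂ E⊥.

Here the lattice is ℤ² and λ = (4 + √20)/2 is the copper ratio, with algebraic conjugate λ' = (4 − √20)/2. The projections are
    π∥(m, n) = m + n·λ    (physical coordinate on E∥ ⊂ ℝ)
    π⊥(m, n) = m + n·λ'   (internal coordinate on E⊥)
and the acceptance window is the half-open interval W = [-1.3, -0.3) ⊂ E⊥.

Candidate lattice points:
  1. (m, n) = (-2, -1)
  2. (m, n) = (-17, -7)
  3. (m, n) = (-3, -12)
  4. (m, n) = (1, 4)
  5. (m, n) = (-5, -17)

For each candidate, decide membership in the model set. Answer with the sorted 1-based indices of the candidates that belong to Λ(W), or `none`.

Numerically λ ≈ 4.2361 and λ' = −1/λ ≈ -0.2361.
candidate 1: (m,n)=(-2,-1) → π∥ = -2-1·λ ≈ -6.2361, π⊥ = -2-1·λ' ≈ -1.7639 ∉ [-1.3, -0.3) ⇒ out
candidate 2: (m,n)=(-17,-7) → π∥ = -17-7·λ ≈ -46.6525, π⊥ = -17-7·λ' ≈ -15.3475 ∉ [-1.3, -0.3) ⇒ out
candidate 3: (m,n)=(-3,-12) → π∥ = -3-12·λ ≈ -53.8328, π⊥ = -3-12·λ' ≈ -0.1672 ∉ [-1.3, -0.3) ⇒ out
candidate 4: (m,n)=(1,4) → π∥ = 1+4·λ ≈ 17.9443, π⊥ = 1+4·λ' ≈ 0.0557 ∉ [-1.3, -0.3) ⇒ out
candidate 5: (m,n)=(-5,-17) → π∥ = -5-17·λ ≈ -77.0132, π⊥ = -5-17·λ' ≈ -0.9868 ∈ [-1.3, -0.3) ⇒ IN Λ

5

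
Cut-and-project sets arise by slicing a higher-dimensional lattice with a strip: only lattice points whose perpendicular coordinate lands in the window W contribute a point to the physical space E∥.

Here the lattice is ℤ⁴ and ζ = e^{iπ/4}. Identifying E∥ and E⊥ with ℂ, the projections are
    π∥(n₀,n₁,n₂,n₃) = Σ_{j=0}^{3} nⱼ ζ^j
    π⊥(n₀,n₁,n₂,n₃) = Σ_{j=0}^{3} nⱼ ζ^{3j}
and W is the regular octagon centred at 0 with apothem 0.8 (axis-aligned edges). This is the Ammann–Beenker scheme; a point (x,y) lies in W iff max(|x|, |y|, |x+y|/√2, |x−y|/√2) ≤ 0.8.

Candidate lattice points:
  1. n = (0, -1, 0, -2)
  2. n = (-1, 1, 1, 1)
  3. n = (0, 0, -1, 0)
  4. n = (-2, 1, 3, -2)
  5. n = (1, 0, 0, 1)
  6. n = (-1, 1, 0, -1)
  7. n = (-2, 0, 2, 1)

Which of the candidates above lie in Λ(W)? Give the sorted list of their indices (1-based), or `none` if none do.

With ζ = e^{iπ/4} the internal vectors are ζ^0,ζ^3,ζ^6,ζ^9.
#1 (0, -1, 0, -2): internal (-0.70711, -2.12132); octagon support 2.12132 vs apothem 0.8 → ∉ W
#2 (-1, 1, 1, 1): internal (-1.00000, 0.41421); octagon support 1.00000 vs apothem 0.8 → ∉ W
#3 (0, 0, -1, 0): internal (0.00000, 1.00000); octagon support 1.00000 vs apothem 0.8 → ∉ W
#4 (-2, 1, 3, -2): internal (-4.12132, -3.70711); octagon support 5.53553 vs apothem 0.8 → ∉ W
#5 (1, 0, 0, 1): internal (1.70711, 0.70711); octagon support 1.70711 vs apothem 0.8 → ∉ W
#6 (-1, 1, 0, -1): internal (-2.41421, 0.00000); octagon support 2.41421 vs apothem 0.8 → ∉ W
#7 (-2, 0, 2, 1): internal (-1.29289, -1.29289); octagon support 1.82843 vs apothem 0.8 → ∉ W

none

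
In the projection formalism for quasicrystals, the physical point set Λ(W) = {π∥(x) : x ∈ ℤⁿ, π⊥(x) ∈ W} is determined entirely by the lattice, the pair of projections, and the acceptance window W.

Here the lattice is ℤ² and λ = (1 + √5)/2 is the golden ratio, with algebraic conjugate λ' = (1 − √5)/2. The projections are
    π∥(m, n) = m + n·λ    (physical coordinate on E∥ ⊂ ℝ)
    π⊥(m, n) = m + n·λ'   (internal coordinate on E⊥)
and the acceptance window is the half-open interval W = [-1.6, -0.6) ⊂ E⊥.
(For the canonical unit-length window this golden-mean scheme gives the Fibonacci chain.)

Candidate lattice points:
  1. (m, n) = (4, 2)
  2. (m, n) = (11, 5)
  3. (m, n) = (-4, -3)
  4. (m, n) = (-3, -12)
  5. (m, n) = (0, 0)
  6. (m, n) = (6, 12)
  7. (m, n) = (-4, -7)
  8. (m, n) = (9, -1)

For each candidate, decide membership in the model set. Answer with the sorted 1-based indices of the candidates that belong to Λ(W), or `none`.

6

Numerically λ ≈ 1.618034 and λ' = −1/λ ≈ -0.618034.
[1] lift (4,2): star map gives 2.763932; window check -1.6 ≤ 2.763932 < -0.6 is false → out
[2] lift (11,5): star map gives 7.909830; window check -1.6 ≤ 7.909830 < -0.6 is false → out
[3] lift (-4,-3): star map gives -2.145898; window check -1.6 ≤ -2.145898 < -0.6 is false → out
[4] lift (-3,-12): star map gives 4.416408; window check -1.6 ≤ 4.416408 < -0.6 is false → out
[5] lift (0,0): star map gives 0.000000; window check -1.6 ≤ 0.000000 < -0.6 is false → out
[6] lift (6,12): star map gives -1.416408; window check -1.6 ≤ -1.416408 < -0.6 is true → IN Λ
[7] lift (-4,-7): star map gives 0.326238; window check -1.6 ≤ 0.326238 < -0.6 is false → out
[8] lift (9,-1): star map gives 9.618034; window check -1.6 ≤ 9.618034 < -0.6 is false → out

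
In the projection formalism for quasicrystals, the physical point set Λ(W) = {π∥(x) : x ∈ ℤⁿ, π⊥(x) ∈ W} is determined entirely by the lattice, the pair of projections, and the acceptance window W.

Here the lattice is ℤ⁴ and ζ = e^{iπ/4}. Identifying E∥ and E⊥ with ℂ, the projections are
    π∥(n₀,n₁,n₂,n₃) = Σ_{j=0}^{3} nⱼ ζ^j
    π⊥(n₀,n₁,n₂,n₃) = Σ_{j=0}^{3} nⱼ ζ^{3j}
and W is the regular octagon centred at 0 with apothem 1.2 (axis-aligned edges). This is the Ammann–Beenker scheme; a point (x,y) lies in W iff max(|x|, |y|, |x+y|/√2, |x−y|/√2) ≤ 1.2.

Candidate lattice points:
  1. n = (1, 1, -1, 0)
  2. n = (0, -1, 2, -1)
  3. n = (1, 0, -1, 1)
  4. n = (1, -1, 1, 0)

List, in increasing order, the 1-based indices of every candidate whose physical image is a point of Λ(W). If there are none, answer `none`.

With ζ = e^{iπ/4} the internal vectors are ζ^0,ζ^3,ζ^6,ζ^9.
candidate 1: n = (1, 1, -1, 0) → π⊥ ≈ (+0.2929, +1.7071); max(|x|,|y|,|x±y|/√2) = 1.7071 > 1.2 ⇒ ∉ W
candidate 2: n = (0, -1, 2, -1) → π⊥ ≈ (+0.0000, -3.4142); max(|x|,|y|,|x±y|/√2) = 3.4142 > 1.2 ⇒ ∉ W
candidate 3: n = (1, 0, -1, 1) → π⊥ ≈ (+1.7071, +1.7071); max(|x|,|y|,|x±y|/√2) = 2.4142 > 1.2 ⇒ ∉ W
candidate 4: n = (1, -1, 1, 0) → π⊥ ≈ (+1.7071, -1.7071); max(|x|,|y|,|x±y|/√2) = 2.4142 > 1.2 ⇒ ∉ W

none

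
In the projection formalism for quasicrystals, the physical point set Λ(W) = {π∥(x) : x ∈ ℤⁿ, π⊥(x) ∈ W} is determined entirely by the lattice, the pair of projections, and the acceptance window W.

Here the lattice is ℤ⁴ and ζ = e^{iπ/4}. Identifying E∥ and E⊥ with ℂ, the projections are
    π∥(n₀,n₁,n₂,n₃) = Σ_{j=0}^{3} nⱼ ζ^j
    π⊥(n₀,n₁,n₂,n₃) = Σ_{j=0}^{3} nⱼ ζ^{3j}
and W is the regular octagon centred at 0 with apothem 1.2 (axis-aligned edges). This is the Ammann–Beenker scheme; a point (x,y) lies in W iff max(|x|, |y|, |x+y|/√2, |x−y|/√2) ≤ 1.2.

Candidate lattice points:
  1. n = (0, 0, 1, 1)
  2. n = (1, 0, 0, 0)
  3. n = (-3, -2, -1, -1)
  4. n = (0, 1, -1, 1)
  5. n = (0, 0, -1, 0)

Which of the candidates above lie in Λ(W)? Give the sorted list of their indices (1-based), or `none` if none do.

Internal map: ζ^{3j} for j=0..3 gives (1,0), (−√2/2,√2/2), (0,−1), (√2/2,√2/2).
candidate 1: n = (0, 0, 1, 1) → π⊥ ≈ (+0.7071, -0.2929); max(|x|,|y|,|x±y|/√2) = 0.7071 ≤ 1.2 ⇒ ∈ W
candidate 2: n = (1, 0, 0, 0) → π⊥ ≈ (+1.0000, +0.0000); max(|x|,|y|,|x±y|/√2) = 1.0000 ≤ 1.2 ⇒ ∈ W
candidate 3: n = (-3, -2, -1, -1) → π⊥ ≈ (-2.2929, -1.1213); max(|x|,|y|,|x±y|/√2) = 2.4142 > 1.2 ⇒ ∉ W
candidate 4: n = (0, 1, -1, 1) → π⊥ ≈ (+0.0000, +2.4142); max(|x|,|y|,|x±y|/√2) = 2.4142 > 1.2 ⇒ ∉ W
candidate 5: n = (0, 0, -1, 0) → π⊥ ≈ (+0.0000, +1.0000); max(|x|,|y|,|x±y|/√2) = 1.0000 ≤ 1.2 ⇒ ∈ W

1, 2, 5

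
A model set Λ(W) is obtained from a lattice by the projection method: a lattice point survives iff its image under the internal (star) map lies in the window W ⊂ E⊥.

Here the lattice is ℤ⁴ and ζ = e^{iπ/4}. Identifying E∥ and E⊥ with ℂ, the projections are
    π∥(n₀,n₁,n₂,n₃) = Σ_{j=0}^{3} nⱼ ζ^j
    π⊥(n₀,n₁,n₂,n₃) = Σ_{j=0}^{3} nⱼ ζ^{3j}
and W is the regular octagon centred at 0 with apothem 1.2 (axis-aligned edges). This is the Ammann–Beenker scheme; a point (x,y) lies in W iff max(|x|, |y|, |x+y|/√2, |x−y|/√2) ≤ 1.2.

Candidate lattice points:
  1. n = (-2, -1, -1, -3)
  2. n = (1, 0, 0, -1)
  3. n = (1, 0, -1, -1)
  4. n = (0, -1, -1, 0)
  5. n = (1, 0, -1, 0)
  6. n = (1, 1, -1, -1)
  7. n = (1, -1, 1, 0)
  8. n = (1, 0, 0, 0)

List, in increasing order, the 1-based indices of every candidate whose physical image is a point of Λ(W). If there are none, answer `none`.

2, 3, 4, 6, 8

π⊥(n) = n₀ + n₁ζ³ + n₂ζ⁶ + n₃ζ⁹ where ζ = e^{iπ/4}.
#1 (-2, -1, -1, -3): internal (-3.414214, -1.828427); octagon support 3.707107 vs apothem 1.2 → ∉ W
#2 (1, 0, 0, -1): internal (0.292893, -0.707107); octagon support 0.707107 vs apothem 1.2 → ∈ W
#3 (1, 0, -1, -1): internal (0.292893, 0.292893); octagon support 0.414214 vs apothem 1.2 → ∈ W
#4 (0, -1, -1, 0): internal (0.707107, 0.292893); octagon support 0.707107 vs apothem 1.2 → ∈ W
#5 (1, 0, -1, 0): internal (1.000000, 1.000000); octagon support 1.414214 vs apothem 1.2 → ∉ W
#6 (1, 1, -1, -1): internal (-0.414214, 1.000000); octagon support 1.000000 vs apothem 1.2 → ∈ W
#7 (1, -1, 1, 0): internal (1.707107, -1.707107); octagon support 2.414214 vs apothem 1.2 → ∉ W
#8 (1, 0, 0, 0): internal (1.000000, 0.000000); octagon support 1.000000 vs apothem 1.2 → ∈ W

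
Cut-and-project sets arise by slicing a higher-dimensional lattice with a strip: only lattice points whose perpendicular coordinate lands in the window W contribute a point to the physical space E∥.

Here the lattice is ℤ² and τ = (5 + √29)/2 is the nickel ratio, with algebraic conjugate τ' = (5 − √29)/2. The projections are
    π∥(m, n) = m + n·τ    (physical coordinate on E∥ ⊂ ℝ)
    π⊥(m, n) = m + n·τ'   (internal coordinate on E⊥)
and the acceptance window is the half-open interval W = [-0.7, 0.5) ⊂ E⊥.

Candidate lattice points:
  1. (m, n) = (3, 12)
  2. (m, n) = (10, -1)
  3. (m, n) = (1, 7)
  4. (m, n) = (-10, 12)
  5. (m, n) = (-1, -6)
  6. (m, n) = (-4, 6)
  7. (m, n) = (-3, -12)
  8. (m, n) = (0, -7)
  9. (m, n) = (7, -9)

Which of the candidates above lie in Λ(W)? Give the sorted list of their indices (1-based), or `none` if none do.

3, 5, 7

Compute τ' = (5−√29)/2 = -0.192582, so π⊥(m,n) = m -0.192582·n.
candidate 1: (m,n)=(3,12) → π∥ = 3+12·τ ≈ 65.310989, π⊥ = 3+12·τ' ≈ 0.689011 ∉ [-0.7, 0.5) ⇒ out
candidate 2: (m,n)=(10,-1) → π∥ = 10-1·τ ≈ 4.807418, π⊥ = 10-1·τ' ≈ 10.192582 ∉ [-0.7, 0.5) ⇒ out
candidate 3: (m,n)=(1,7) → π∥ = 1+7·τ ≈ 37.348077, π⊥ = 1+7·τ' ≈ -0.348077 ∈ [-0.7, 0.5) ⇒ IN Λ
candidate 4: (m,n)=(-10,12) → π∥ = -10+12·τ ≈ 52.310989, π⊥ = -10+12·τ' ≈ -12.310989 ∉ [-0.7, 0.5) ⇒ out
candidate 5: (m,n)=(-1,-6) → π∥ = -1-6·τ ≈ -32.155494, π⊥ = -1-6·τ' ≈ 0.155494 ∈ [-0.7, 0.5) ⇒ IN Λ
candidate 6: (m,n)=(-4,6) → π∥ = -4+6·τ ≈ 27.155494, π⊥ = -4+6·τ' ≈ -5.155494 ∉ [-0.7, 0.5) ⇒ out
candidate 7: (m,n)=(-3,-12) → π∥ = -3-12·τ ≈ -65.310989, π⊥ = -3-12·τ' ≈ -0.689011 ∈ [-0.7, 0.5) ⇒ IN Λ
candidate 8: (m,n)=(0,-7) → π∥ = 0-7·τ ≈ -36.348077, π⊥ = 0-7·τ' ≈ 1.348077 ∉ [-0.7, 0.5) ⇒ out
candidate 9: (m,n)=(7,-9) → π∥ = 7-9·τ ≈ -39.733242, π⊥ = 7-9·τ' ≈ 8.733242 ∉ [-0.7, 0.5) ⇒ out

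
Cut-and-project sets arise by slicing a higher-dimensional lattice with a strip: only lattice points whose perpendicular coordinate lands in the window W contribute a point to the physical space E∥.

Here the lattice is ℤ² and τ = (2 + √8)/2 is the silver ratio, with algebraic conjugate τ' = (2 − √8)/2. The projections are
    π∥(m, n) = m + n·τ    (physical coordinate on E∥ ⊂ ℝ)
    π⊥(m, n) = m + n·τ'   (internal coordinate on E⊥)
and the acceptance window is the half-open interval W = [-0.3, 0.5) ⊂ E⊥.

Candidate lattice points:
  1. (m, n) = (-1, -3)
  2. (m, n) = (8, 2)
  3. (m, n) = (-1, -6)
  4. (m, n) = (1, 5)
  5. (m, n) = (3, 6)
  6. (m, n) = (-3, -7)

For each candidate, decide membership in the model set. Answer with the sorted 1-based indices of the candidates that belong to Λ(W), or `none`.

1, 6

τ' = (2−√8)/2 ≈ -0.4142.
[1] lift (-1,-3): star map gives 0.2426; window check -0.3 ≤ 0.2426 < 0.5 is true → IN Λ
[2] lift (8,2): star map gives 7.1716; window check -0.3 ≤ 7.1716 < 0.5 is false → out
[3] lift (-1,-6): star map gives 1.4853; window check -0.3 ≤ 1.4853 < 0.5 is false → out
[4] lift (1,5): star map gives -1.0711; window check -0.3 ≤ -1.0711 < 0.5 is false → out
[5] lift (3,6): star map gives 0.5147; window check -0.3 ≤ 0.5147 < 0.5 is false → out
[6] lift (-3,-7): star map gives -0.1005; window check -0.3 ≤ -0.1005 < 0.5 is true → IN Λ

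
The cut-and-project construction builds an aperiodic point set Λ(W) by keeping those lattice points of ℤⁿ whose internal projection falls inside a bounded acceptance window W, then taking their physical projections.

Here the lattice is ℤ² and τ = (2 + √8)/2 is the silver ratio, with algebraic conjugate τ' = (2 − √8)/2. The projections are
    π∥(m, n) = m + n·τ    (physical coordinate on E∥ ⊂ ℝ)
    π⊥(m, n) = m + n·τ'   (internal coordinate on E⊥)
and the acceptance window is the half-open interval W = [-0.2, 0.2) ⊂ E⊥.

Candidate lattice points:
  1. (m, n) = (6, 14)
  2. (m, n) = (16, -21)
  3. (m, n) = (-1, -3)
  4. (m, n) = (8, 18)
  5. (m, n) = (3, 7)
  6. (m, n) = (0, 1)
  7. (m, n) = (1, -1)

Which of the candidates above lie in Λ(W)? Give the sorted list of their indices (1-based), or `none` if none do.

Compute τ' = (2−√8)/2 = -0.4142, so π⊥(m,n) = m -0.4142·n.
candidate 1: (m,n)=(6,14) → π∥ = 6+14·τ ≈ 39.7990, π⊥ = 6+14·τ' ≈ 0.2010 ∉ [-0.2, 0.2) ⇒ out
candidate 2: (m,n)=(16,-21) → π∥ = 16-21·τ ≈ -34.6985, π⊥ = 16-21·τ' ≈ 24.6985 ∉ [-0.2, 0.2) ⇒ out
candidate 3: (m,n)=(-1,-3) → π∥ = -1-3·τ ≈ -8.2426, π⊥ = -1-3·τ' ≈ 0.2426 ∉ [-0.2, 0.2) ⇒ out
candidate 4: (m,n)=(8,18) → π∥ = 8+18·τ ≈ 51.4558, π⊥ = 8+18·τ' ≈ 0.5442 ∉ [-0.2, 0.2) ⇒ out
candidate 5: (m,n)=(3,7) → π∥ = 3+7·τ ≈ 19.8995, π⊥ = 3+7·τ' ≈ 0.1005 ∈ [-0.2, 0.2) ⇒ IN Λ
candidate 6: (m,n)=(0,1) → π∥ = 0+1·τ ≈ 2.4142, π⊥ = 0+1·τ' ≈ -0.4142 ∉ [-0.2, 0.2) ⇒ out
candidate 7: (m,n)=(1,-1) → π∥ = 1-1·τ ≈ -1.4142, π⊥ = 1-1·τ' ≈ 1.4142 ∉ [-0.2, 0.2) ⇒ out

5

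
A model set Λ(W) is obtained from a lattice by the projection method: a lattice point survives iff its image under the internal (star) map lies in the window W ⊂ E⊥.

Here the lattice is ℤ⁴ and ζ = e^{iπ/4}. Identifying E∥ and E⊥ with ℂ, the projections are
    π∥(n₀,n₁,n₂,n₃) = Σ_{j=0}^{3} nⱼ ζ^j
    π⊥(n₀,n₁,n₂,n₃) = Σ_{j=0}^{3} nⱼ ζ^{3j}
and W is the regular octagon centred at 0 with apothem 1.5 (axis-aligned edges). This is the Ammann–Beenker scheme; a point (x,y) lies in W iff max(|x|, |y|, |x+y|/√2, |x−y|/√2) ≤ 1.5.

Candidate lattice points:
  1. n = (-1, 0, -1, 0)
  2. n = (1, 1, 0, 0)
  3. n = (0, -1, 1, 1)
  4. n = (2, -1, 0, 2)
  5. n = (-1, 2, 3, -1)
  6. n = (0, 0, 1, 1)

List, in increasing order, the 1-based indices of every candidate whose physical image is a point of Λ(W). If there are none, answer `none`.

1, 2, 6

Internal map: ζ^{3j} for j=0..3 gives (1,0), (−√2/2,√2/2), (0,−1), (√2/2,√2/2).
#1 (-1, 0, -1, 0): internal (-1.0000, 1.0000); octagon support 1.4142 vs apothem 1.5 → ∈ W
#2 (1, 1, 0, 0): internal (0.2929, 0.7071); octagon support 0.7071 vs apothem 1.5 → ∈ W
#3 (0, -1, 1, 1): internal (1.4142, -1.0000); octagon support 1.7071 vs apothem 1.5 → ∉ W
#4 (2, -1, 0, 2): internal (4.1213, 0.7071); octagon support 4.1213 vs apothem 1.5 → ∉ W
#5 (-1, 2, 3, -1): internal (-3.1213, -2.2929); octagon support 3.8284 vs apothem 1.5 → ∉ W
#6 (0, 0, 1, 1): internal (0.7071, -0.2929); octagon support 0.7071 vs apothem 1.5 → ∈ W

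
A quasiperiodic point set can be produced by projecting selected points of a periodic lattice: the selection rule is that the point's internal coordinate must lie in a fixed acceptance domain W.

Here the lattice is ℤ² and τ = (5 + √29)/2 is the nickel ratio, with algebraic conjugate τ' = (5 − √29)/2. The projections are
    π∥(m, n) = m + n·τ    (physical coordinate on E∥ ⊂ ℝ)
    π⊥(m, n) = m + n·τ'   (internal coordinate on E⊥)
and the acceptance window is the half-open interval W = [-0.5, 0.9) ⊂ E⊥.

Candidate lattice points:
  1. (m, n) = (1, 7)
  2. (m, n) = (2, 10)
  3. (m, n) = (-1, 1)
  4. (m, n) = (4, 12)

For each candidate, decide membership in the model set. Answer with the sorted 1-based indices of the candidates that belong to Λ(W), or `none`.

Numerically τ ≈ 5.19258 and τ' = −1/τ ≈ -0.19258.
#1 (1,7): internal coord 1 + (7)·τ' = -0.34808; -0.34808 ∈ [-0.5, 0.9) → IN Λ
#2 (2,10): internal coord 2 + (10)·τ' = +0.07418; +0.07418 ∈ [-0.5, 0.9) → IN Λ
#3 (-1,1): internal coord -1 + (1)·τ' = -1.19258; -1.19258 ∉ [-0.5, 0.9) → out
#4 (4,12): internal coord 4 + (12)·τ' = +1.68901; +1.68901 ∉ [-0.5, 0.9) → out

1, 2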